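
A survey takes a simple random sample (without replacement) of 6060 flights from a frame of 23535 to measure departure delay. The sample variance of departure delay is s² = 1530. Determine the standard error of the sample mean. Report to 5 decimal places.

0.43297

Under SRS without replacement, Var(ȳ) = (1 − f)·s²/n with f = n/N = 6060/23535 = 0.25748885.
Var(ȳ) = (1 − 0.25748885)·1530/6060 = 0.74251115·0.25247525 = 0.18746569.
SE(ȳ) = √(0.18746569) = 0.43297.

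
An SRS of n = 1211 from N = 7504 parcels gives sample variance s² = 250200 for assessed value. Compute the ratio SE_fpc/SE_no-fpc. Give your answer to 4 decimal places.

0.9158

f = n/N = 1211/7504 = 0.16138060.
SE_no-fpc = √(s²/n) = 14.373799; SE_fpc = √((1−f)s²/n) = 13.162974.
Ratio = √(1−f) = 0.91576165.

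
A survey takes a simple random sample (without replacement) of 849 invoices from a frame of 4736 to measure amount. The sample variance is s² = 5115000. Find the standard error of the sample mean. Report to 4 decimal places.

Under SRS without replacement, Var(ȳ) = (1 − f)·s²/n with f = n/N = 849/4736 = 0.17926520.
Var(ȳ) = (1 − 0.17926520)·5115000/849 = 0.82073480·6024.735 = 4944.7096.
SE(ȳ) = √(4944.7096) = 70.3186.

70.3186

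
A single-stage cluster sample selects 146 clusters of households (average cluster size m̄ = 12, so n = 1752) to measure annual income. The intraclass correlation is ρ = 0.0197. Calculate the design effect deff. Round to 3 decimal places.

1.217

deff = 1 + (12 − 1)·0.0197 = 1 + 0.2167 = 1.2167.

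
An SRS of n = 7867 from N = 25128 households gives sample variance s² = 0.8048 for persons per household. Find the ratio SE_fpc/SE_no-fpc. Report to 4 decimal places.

0.8288

f = n/N = 7867/25128 = 0.31307705.
SE_no-fpc = √(s²/n) = 0.010114383; SE_fpc = √((1−f)s²/n) = 0.0083828834.
Ratio = √(1−f) = 0.82880815.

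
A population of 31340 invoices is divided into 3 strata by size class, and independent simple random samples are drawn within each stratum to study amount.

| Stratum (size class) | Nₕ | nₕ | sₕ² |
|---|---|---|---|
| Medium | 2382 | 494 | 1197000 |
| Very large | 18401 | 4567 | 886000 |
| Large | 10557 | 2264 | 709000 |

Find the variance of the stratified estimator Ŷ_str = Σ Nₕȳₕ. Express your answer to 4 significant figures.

Var(Ŷ_str) = Σₕ Nₕ²(1 − fₕ)sₕ²/nₕ.
Medium: 2382²·(1 − 494/2382)·1197000/494 = 1.08971 × 10^10.
Very large: 18401²·(1 − 4567/18401)·886000/4567 = 4.9384642 × 10^10.
Large: 10557²·(1 − 2264/10557)·709000/2264 = 2.7417131 × 10^10.
Sum = 8.7698873 × 10^10.

8.770 × 10^10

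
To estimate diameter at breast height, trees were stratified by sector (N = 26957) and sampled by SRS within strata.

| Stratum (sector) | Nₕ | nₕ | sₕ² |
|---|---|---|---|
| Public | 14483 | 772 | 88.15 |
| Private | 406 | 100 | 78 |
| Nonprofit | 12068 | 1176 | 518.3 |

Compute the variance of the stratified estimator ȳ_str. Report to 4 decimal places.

Var(ȳ_str) = Σₕ Wₕ²(1 − fₕ)sₕ²/nₕ with Wₕ = Nₕ/N, N = 26957.
Public: Wₕ = 0.53726305; term = 0.53726305²·(1 − 0.05330387)·88.15/772 = 0.031202512.
Private: Wₕ = 0.01506102; term = 0.01506102²·(1 − 0.24630542)·78/100 = 1.3335182 × 10^-4.
Nonprofit: Wₕ = 0.44767593; term = 0.44767593²·(1 − 0.09744780)·518.3/1176 = 0.079721177.
Sum = 0.11105704.

0.1111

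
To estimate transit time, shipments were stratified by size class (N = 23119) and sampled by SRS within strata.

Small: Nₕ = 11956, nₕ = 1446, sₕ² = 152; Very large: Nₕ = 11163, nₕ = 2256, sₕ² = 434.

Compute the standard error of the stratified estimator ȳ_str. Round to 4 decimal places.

0.2460

Var(ȳ_str) = Σₕ Wₕ²(1 − fₕ)sₕ²/nₕ with Wₕ = Nₕ/N, N = 23119.
Small: Wₕ = 0.51715040; term = 0.51715040²·(1 − 0.12094346)·152/1446 = 0.02471302.
Very large: Wₕ = 0.48284960; term = 0.48284960²·(1 − 0.20209621)·434/2256 = 0.035786969.
Sum = 0.060499989.
SE = √(0.060499989) = 0.2460.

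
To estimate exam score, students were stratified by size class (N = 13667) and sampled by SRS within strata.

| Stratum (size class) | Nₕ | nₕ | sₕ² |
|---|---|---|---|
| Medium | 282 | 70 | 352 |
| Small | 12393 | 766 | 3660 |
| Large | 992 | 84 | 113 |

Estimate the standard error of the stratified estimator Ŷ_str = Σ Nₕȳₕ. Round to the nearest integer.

Var(Ŷ_str) = Σₕ Nₕ²(1 − fₕ)sₕ²/nₕ.
Medium: 282²·(1 − 70/282)·352/70 = 300628.11.
Small: 12393²·(1 − 766/12393)·3660/766 = 6.884881 × 10^8.
Large: 992²·(1 − 84/992)·113/84 = 1.2117044 × 10^6.
Sum = 6.9000043 × 10^8.
SE = √(6.9000043 × 10^8) = 26268.

26268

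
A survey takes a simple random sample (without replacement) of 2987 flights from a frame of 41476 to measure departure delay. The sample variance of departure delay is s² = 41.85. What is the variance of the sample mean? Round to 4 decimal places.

0.0130

Under SRS without replacement, Var(ȳ) = (1 − f)·s²/n with f = n/N = 2987/41476 = 0.07201755.
Var(ȳ) = (1 − 0.07201755)·41.85/2987 = 0.92798245·0.014010713 = 0.013001696.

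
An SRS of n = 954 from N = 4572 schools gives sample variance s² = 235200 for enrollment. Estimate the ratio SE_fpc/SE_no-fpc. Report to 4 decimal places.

f = n/N = 954/4572 = 0.20866142.
SE_no-fpc = √(s²/n) = 15.70162; SE_fpc = √((1−f)s²/n) = 13.967724.
Ratio = √(1−f) = 0.88957213.

0.8896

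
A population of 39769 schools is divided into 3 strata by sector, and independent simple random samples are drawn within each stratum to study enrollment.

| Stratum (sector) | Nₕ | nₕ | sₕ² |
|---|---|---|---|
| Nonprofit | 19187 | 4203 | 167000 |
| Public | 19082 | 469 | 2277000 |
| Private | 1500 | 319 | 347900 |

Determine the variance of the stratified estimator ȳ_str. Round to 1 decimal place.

Var(ȳ_str) = Σₕ Wₕ²(1 − fₕ)sₕ²/nₕ with Wₕ = Nₕ/N, N = 39769.
Nonprofit: Wₕ = 0.48246121; term = 0.48246121²·(1 − 0.21905457)·167000/4203 = 7.2227499.
Public: Wₕ = 0.47982097; term = 0.47982097²·(1 − 0.02457814)·2277000/469 = 1090.2877.
Private: Wₕ = 0.03771782; term = 0.03771782²·(1 − 0.21266667)·347900/319 = 1.2215621.
Sum = 1098.732.

1098.7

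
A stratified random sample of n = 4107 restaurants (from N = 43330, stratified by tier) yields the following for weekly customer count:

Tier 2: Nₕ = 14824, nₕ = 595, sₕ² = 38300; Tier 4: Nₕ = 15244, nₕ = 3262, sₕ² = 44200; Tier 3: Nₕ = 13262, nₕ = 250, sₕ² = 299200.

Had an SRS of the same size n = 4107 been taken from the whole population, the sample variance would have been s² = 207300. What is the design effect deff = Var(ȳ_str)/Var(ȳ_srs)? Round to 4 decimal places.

2.5947

Var(ȳ_str) = Σ Wₕ²(1−fₕ)sₕ²/nₕ with Wₕ = Nₕ/43330:
  Tier 2: (14824/43330)²·(1−595/14824)·38300/595 = 7.2317635
  Tier 4: (15244/43330)²·(1−3262/15244)·44200/3262 = 1.3182239
  Tier 3: (13262/43330)²·(1−250/13262)·299200/250 = 110.00116
  → Var(ȳ_str) = 118.55115.
Var(ȳ_srs) = (1 − 4107/43330)·207300/4107 = 45.690585.
deff = 118.55115 / 45.690585 = 2.5947.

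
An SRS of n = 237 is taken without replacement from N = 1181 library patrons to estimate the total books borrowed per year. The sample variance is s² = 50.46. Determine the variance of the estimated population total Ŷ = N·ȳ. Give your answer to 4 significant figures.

Var(Ŷ) = N²·Var(ȳ) = N²·(1 − n/N)·s²/n.
f = 237/1181 = 0.20067739; Var(ȳ) = 0.79932261·50.46/237 = 0.17018489.
Var(Ŷ) = 1181² · 0.17018489 = 237367.25.

237400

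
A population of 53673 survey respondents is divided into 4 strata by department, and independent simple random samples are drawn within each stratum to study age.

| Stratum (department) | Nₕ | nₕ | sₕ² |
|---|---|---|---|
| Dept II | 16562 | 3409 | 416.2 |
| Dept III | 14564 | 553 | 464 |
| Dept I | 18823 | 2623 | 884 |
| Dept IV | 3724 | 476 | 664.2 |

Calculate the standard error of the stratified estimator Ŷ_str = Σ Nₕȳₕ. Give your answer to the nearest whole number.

17817

Var(Ŷ_str) = Σₕ Nₕ²(1 − fₕ)sₕ²/nₕ.
Dept II: 16562²·(1 − 3409/16562)·416.2/3409 = 2.6595777 × 10^7.
Dept III: 14564²·(1 − 553/14564)·464/553 = 1.7121533 × 10^8.
Dept I: 18823²·(1 − 2623/18823)·884/2623 = 1.0276798 × 10^8.
Dept IV: 3724²·(1 − 476/3724)·664.2/476 = 1.6877869 × 10^7.
Sum = 3.1745696 × 10^8.
SE = √(3.1745696 × 10^8) = 17817.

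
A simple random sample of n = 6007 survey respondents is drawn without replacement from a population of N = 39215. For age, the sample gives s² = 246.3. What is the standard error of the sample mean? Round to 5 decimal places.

0.18634

Under SRS without replacement, Var(ȳ) = (1 − f)·s²/n with f = n/N = 6007/39215 = 0.15318118.
Var(ȳ) = (1 − 0.15318118)·246.3/6007 = 0.84681882·0.041002164 = 0.034721404.
SE(ȳ) = √(0.034721404) = 0.18634.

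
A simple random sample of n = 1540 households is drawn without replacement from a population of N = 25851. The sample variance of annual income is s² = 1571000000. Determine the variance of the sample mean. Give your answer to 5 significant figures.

Under SRS without replacement, Var(ȳ) = (1 − f)·s²/n with f = n/N = 1540/25851 = 0.05957216.
Var(ȳ) = (1 − 0.05957216)·1571000000/1540 = 0.94042784·1.0201299 × 10^6 = 959358.53.

959360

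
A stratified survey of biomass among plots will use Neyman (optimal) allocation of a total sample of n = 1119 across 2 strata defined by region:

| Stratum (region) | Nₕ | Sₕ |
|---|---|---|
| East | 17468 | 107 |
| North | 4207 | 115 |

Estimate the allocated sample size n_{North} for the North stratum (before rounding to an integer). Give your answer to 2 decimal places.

230.09

Neyman allocation: nₕ = n·NₕSₕ / Σⱼ NⱼSⱼ.
Σ NⱼSⱼ = 17468·107 + 4207·115 = 2.352881 × 10^6.
n_{North} = 1119·4207·115 / (2.352881 × 10^6) = 230.09.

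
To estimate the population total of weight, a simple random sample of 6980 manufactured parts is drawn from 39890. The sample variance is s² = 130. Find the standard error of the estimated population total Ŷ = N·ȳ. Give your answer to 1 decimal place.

Var(Ŷ) = N²·Var(ȳ) = N²·(1 − n/N)·s²/n.
f = 6980/39890 = 0.17498120; Var(ȳ) = 0.82501880·130/6980 = 0.01536568.
Var(Ŷ) = 39890² · 0.01536568 = 2.4450056 × 10^7.
SE(Ŷ) = √(2.4450056 × 10^7) = 4944.7.

4944.7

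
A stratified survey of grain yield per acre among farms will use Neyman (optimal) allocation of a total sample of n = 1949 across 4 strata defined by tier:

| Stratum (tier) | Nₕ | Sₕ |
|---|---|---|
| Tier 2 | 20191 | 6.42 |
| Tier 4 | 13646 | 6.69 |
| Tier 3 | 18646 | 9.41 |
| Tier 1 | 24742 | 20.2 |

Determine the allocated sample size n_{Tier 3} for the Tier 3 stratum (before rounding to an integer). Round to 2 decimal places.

381.59

Neyman allocation: nₕ = n·NₕSₕ / Σⱼ NⱼSⱼ.
Σ NⱼSⱼ = 20191·6.42 + 13646·6.69 + 18646·9.41 + 24742·20.2 = 896165.22.
n_{Tier 3} = 1949·18646·9.41 / 896165.22 = 381.59.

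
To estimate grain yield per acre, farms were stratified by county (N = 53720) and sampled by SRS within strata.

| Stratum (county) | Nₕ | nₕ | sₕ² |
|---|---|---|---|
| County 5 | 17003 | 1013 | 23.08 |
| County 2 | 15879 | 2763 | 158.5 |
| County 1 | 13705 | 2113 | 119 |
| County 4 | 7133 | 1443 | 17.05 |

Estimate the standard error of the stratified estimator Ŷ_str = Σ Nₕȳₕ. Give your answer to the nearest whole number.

5251

Var(Ŷ_str) = Σₕ Nₕ²(1 − fₕ)sₕ²/nₕ.
County 5: 17003²·(1 − 1013/17003)·23.08/1013 = 6.1944161 × 10^6.
County 2: 15879²·(1 − 2763/15879)·158.5/2763 = 1.1947387 × 10^7.
County 1: 13705²·(1 − 2113/13705)·119/2113 = 8.9471533 × 10^6.
County 4: 7133²·(1 − 1443/7133)·17.05/1443 = 479559.55.
Sum = 2.7568516 × 10^7.
SE = √(2.7568516 × 10^7) = 5251.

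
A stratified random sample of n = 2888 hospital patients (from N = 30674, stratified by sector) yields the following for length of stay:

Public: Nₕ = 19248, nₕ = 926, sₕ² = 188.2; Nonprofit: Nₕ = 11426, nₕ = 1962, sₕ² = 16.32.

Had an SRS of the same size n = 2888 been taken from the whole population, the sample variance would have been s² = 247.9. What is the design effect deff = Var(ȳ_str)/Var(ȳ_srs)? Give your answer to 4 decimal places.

Var(ȳ_str) = Σ Wₕ²(1−fₕ)sₕ²/nₕ with Wₕ = Nₕ/30674:
  Public: (19248/30674)²·(1−926/19248)·188.2/926 = 0.076177426
  Nonprofit: (11426/30674)²·(1−1962/11426)·16.32/1962 = 9.5598103 × 10^-4
  → Var(ȳ_str) = 0.077133407.
Var(ȳ_srs) = (1 − 2888/30674)·247.9/2888 = 0.077756187.
deff = 0.077133407 / 0.077756187 = 0.9920.

0.9920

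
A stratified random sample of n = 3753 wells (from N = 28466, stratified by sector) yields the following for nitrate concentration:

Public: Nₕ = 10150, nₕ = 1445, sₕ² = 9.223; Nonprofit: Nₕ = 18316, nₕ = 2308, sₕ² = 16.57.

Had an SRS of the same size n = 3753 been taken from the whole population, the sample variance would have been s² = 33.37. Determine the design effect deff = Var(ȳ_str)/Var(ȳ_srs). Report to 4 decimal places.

0.4267

Var(ȳ_str) = Σ Wₕ²(1−fₕ)sₕ²/nₕ with Wₕ = Nₕ/28466:
  Public: (10150/28466)²·(1−1445/10150)·9.223/1445 = 6.9596322 × 10^-4
  Nonprofit: (18316/28466)²·(1−2308/18316)·16.57/2308 = 0.0025977749
  → Var(ȳ_str) = 0.0032937381.
Var(ȳ_srs) = (1 − 3753/28466)·33.37/3753 = 0.0077192777.
deff = 0.0032937381 / 0.0077192777 = 0.4267.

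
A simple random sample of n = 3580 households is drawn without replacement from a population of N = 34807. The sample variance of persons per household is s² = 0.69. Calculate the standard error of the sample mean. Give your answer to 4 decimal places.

Under SRS without replacement, Var(ȳ) = (1 − f)·s²/n with f = n/N = 3580/34807 = 0.10285287.
Var(ȳ) = (1 − 0.10285287)·0.69/3580 = 0.89714713·1.9273743 × 10^-4 = 1.7291383 × 10^-4.
SE(ȳ) = √(1.7291383 × 10^-4) = 0.0131.

0.0131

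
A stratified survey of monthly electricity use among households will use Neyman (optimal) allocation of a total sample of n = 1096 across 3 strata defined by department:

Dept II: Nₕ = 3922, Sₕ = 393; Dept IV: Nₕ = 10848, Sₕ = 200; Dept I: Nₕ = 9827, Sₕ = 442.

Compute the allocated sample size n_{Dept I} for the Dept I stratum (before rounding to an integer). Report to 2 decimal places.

591.04

Neyman allocation: nₕ = n·NₕSₕ / Σⱼ NⱼSⱼ.
Σ NⱼSⱼ = 3922·393 + 10848·200 + 9827·442 = 8.05448 × 10^6.
n_{Dept I} = 1096·9827·442 / (8.05448 × 10^6) = 591.04.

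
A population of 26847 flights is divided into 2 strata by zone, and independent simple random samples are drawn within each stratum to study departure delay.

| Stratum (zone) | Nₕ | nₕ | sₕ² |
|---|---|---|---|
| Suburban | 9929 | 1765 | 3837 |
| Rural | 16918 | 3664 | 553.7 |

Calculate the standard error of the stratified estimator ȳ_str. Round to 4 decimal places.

0.5399

Var(ȳ_str) = Σₕ Wₕ²(1 − fₕ)sₕ²/nₕ with Wₕ = Nₕ/N, N = 26847.
Suburban: Wₕ = 0.36983648; term = 0.36983648²·(1 − 0.17776211)·3837/1765 = 0.24449167.
Rural: Wₕ = 0.63016352; term = 0.63016352²·(1 − 0.21657406)·553.7/3664 = 0.047013601.
Sum = 0.29150527.
SE = √(0.29150527) = 0.5399.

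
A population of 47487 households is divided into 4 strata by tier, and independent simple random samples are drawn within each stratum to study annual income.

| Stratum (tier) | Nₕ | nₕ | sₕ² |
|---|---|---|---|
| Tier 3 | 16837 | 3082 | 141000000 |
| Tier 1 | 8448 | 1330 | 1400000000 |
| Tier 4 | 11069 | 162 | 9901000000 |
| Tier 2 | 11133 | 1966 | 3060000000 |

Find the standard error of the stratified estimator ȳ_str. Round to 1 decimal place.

1837.2

Var(ȳ_str) = Σₕ Wₕ²(1 − fₕ)sₕ²/nₕ with Wₕ = Nₕ/N, N = 47487.
Tier 3: Wₕ = 0.35456020; term = 0.35456020²·(1 − 0.18304924)·141000000/3082 = 4698.5334.
Tier 1: Wₕ = 0.17790132; term = 0.17790132²·(1 − 0.15743371)·1400000000/1330 = 28069.768.
Tier 4: Wₕ = 0.23309537; term = 0.23309537²·(1 − 0.01463547)·9901000000/162 = 3.2721129 × 10^6.
Tier 2: Wₕ = 0.23444311; term = 0.23444311²·(1 − 0.17659211)·3060000000/1966 = 70441.385.
Sum = 3.3753226 × 10^6.
SE = √(3.3753226 × 10^6) = 1837.2.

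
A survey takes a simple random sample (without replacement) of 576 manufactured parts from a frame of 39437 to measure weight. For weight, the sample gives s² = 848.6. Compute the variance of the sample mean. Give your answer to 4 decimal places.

Under SRS without replacement, Var(ȳ) = (1 − f)·s²/n with f = n/N = 576/39437 = 0.01460557.
Var(ȳ) = (1 − 0.01460557)·848.6/576 = 0.98539443·1.4732639 = 1.451746.

1.4517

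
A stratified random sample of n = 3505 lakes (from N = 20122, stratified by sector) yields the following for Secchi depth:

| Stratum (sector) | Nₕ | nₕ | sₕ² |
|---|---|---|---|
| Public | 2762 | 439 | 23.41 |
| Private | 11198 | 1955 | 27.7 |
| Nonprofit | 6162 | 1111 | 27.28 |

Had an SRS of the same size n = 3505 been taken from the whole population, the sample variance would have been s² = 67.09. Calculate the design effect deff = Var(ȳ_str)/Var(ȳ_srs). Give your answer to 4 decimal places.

0.4020

Var(ȳ_str) = Σ Wₕ²(1−fₕ)sₕ²/nₕ with Wₕ = Nₕ/20122:
  Public: (2762/20122)²·(1−439/2762)·23.41/439 = 8.4502097 × 10^-4
  Private: (11198/20122)²·(1−1955/11198)·27.7/1955 = 0.003621964
  Nonprofit: (6162/20122)²·(1−1111/6162)·27.28/1111 = 0.0018875005
  → Var(ȳ_str) = 0.0063544855.
Var(ȳ_srs) = (1 − 3505/20122)·67.09/3505 = 0.015807065.
deff = 0.0063544855 / 0.015807065 = 0.4020.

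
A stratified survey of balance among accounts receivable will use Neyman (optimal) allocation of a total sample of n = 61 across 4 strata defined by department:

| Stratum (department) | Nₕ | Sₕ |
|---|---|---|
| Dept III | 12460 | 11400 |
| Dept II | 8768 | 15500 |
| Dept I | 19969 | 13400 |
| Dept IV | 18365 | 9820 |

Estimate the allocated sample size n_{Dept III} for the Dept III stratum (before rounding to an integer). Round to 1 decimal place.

11.9

Neyman allocation: nₕ = n·NₕSₕ / Σⱼ NⱼSⱼ.
Σ NⱼSⱼ = 12460·11400 + 8768·15500 + 19969·13400 + 18365·9820 = 7.258769 × 10^8.
n_{Dept III} = 61·12460·11400 / (7.258769 × 10^8) = 11.9.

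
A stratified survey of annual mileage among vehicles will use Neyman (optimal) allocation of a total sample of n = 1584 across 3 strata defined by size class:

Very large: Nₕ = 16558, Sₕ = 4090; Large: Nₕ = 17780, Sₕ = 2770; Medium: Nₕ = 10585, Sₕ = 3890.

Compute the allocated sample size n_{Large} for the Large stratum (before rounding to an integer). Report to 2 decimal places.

Neyman allocation: nₕ = n·NₕSₕ / Σⱼ NⱼSⱼ.
Σ NⱼSⱼ = 16558·4090 + 17780·2770 + 10585·3890 = 1.5814847 × 10^8.
n_{Large} = 1584·17780·2770 / (1.5814847 × 10^8) = 493.29.

493.29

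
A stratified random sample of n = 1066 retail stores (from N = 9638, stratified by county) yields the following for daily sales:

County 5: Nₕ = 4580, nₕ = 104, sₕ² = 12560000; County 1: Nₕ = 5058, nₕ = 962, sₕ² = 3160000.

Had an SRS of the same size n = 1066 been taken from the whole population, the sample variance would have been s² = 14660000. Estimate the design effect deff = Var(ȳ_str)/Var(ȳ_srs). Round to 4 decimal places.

2.2389

Var(ȳ_str) = Σ Wₕ²(1−fₕ)sₕ²/nₕ with Wₕ = Nₕ/9638:
  County 5: (4580/9638)²·(1−104/4580)·12560000/104 = 26652.504
  County 1: (5058/9638)²·(1−962/5058)·3160000/962 = 732.61691
  → Var(ȳ_str) = 27385.121.
Var(ȳ_srs) = (1 − 1066/9638)·14660000/1066 = 12231.283.
deff = 27385.121 / 12231.283 = 2.2389.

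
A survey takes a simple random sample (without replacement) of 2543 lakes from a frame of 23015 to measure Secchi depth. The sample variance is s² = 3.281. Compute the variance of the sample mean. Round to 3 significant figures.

0.00115

Under SRS without replacement, Var(ȳ) = (1 − f)·s²/n with f = n/N = 2543/23015 = 0.11049316.
Var(ȳ) = (1 − 0.11049316)·3.281/2543 = 0.88950684·0.0012902084 = 0.0011476492.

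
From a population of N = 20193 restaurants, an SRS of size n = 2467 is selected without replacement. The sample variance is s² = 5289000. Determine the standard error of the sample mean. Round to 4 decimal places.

43.3818

Under SRS without replacement, Var(ȳ) = (1 − f)·s²/n with f = n/N = 2467/20193 = 0.12217105.
Var(ȳ) = (1 − 0.12217105)·5289000/2467 = 0.87782895·2143.8995 = 1881.977.
SE(ȳ) = √(1881.977) = 43.3818.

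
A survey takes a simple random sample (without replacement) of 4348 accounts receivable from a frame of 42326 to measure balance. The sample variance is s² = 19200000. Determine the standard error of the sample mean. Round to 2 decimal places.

62.95

Under SRS without replacement, Var(ȳ) = (1 − f)·s²/n with f = n/N = 4348/42326 = 0.10272646.
Var(ȳ) = (1 − 0.10272646)·19200000/4348 = 0.89727354·4415.8234 = 3962.2015.
SE(ȳ) = √(3962.2015) = 62.95.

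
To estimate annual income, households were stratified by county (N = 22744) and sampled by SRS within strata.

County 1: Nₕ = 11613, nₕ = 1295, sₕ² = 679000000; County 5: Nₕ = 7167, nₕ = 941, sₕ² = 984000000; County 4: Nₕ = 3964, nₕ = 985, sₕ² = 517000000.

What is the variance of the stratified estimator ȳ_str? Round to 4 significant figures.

223600

Var(ȳ_str) = Σₕ Wₕ²(1 − fₕ)sₕ²/nₕ with Wₕ = Nₕ/N, N = 22744.
County 1: Wₕ = 0.51059620; term = 0.51059620²·(1 − 0.11151296)·679000000/1295 = 121452.44.
County 5: Wₕ = 0.31511607; term = 0.31511607²·(1 − 0.13129622)·984000000/941 = 90202.444.
County 4: Wₕ = 0.17428772; term = 0.17428772²·(1 − 0.24848638)·517000000/985 = 11981.875.
Sum = 223636.76.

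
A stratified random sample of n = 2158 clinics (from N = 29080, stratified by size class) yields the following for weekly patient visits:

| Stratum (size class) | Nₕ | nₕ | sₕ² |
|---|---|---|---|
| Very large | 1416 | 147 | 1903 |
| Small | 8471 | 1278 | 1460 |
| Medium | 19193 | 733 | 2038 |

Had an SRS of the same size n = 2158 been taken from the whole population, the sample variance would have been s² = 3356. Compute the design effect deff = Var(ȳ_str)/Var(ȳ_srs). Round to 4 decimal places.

Var(ȳ_str) = Σ Wₕ²(1−fₕ)sₕ²/nₕ with Wₕ = Nₕ/29080:
  Very large: (1416/29080)²·(1−147/1416)·1903/147 = 0.027507906
  Small: (8471/29080)²·(1−1278/8471)·1460/1278 = 0.082314802
  Medium: (19193/29080)²·(1−733/19193)·2038/733 = 1.1648928
  → Var(ȳ_str) = 1.2747155.
Var(ȳ_srs) = (1 − 2158/29080)·3356/2158 = 1.4397379.
deff = 1.2747155 / 1.4397379 = 0.8854.

0.8854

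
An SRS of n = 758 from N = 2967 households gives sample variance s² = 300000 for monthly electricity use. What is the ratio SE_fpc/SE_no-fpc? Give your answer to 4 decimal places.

0.8629

f = n/N = 758/2967 = 0.25547691.
SE_no-fpc = √(s²/n) = 19.894179; SE_fpc = √((1−f)s²/n) = 17.165842.
Ratio = √(1−f) = 0.86285751.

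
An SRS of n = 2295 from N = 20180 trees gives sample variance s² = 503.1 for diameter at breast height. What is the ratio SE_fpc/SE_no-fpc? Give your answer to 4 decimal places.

0.9414

f = n/N = 2295/20180 = 0.11372646.
SE_no-fpc = √(s²/n) = 0.46820475; SE_fpc = √((1−f)s²/n) = 0.44077779.
Ratio = √(1−f) = 0.94142102.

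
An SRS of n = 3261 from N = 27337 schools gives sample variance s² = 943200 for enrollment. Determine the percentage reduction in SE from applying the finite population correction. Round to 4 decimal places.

f = n/N = 3261/27337 = 0.11928888.
SE_no-fpc = √(s²/n) = 17.006952; SE_fpc = √((1−f)s²/n) = 15.96038.
Ratio = √(1−f) = 0.93846211. Reduction = 100·(1 − 0.93846211) = 6.1538%.

6.1538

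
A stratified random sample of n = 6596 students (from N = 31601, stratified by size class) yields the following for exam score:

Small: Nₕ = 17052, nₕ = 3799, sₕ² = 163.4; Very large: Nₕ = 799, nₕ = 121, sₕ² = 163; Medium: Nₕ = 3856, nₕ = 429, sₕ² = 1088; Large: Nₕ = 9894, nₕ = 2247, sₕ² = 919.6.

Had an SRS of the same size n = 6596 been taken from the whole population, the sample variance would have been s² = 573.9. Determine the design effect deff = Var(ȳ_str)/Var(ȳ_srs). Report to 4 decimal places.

1.0898

Var(ȳ_str) = Σ Wₕ²(1−fₕ)sₕ²/nₕ with Wₕ = Nₕ/31601:
  Small: (17052/31601)²·(1−3799/17052)·163.4/3799 = 0.0097335358
  Very large: (799/31601)²·(1−121/799)·163/121 = 7.3076385 × 10^-4
  Medium: (3856/31601)²·(1−429/3856)·1088/429 = 0.033559933
  Large: (9894/31601)²·(1−2247/9894)·919.6/2247 = 0.03100682
  → Var(ȳ_str) = 0.075031053.
Var(ȳ_srs) = (1 − 6596/31601)·573.9/6596 = 0.068846459.
deff = 0.075031053 / 0.068846459 = 1.0898.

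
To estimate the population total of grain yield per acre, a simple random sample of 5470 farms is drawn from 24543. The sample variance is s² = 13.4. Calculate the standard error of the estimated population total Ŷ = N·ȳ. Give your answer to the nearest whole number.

1071

Var(Ŷ) = N²·Var(ȳ) = N²·(1 − n/N)·s²/n.
f = 5470/24543 = 0.22287414; Var(ȳ) = 0.77712586·13.4/5470 = 0.0019037453.
Var(Ŷ) = 24543² · 0.0019037453 = 1.1467378 × 10^6.
SE(Ŷ) = √(1.1467378 × 10^6) = 1071.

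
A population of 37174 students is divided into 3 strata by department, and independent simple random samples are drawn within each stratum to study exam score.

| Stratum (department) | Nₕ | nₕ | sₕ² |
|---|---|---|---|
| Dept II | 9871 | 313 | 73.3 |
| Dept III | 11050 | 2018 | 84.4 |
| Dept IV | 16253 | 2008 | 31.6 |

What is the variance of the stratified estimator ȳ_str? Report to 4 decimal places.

0.0216

Var(ȳ_str) = Σₕ Wₕ²(1 − fₕ)sₕ²/nₕ with Wₕ = Nₕ/N, N = 37174.
Dept II: Wₕ = 0.26553505; term = 0.26553505²·(1 − 0.03170905)·73.3/313 = 0.015988555.
Dept III: Wₕ = 0.29725077; term = 0.29725077²·(1 − 0.18262443)·84.4/2018 = 0.00302057.
Dept IV: Wₕ = 0.43721418; term = 0.43721418²·(1 − 0.12354642)·31.6/2008 = 0.0026365789.
Sum = 0.021645704.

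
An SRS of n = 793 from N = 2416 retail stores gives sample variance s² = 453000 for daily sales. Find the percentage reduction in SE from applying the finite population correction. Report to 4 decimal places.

f = n/N = 793/2416 = 0.32822848.
SE_no-fpc = √(s²/n) = 23.900804; SE_fpc = √((1−f)s²/n) = 19.589498.
Ratio = √(1−f) = 0.81961669. Reduction = 100·(1 − 0.81961669) = 18.0383%.

18.0383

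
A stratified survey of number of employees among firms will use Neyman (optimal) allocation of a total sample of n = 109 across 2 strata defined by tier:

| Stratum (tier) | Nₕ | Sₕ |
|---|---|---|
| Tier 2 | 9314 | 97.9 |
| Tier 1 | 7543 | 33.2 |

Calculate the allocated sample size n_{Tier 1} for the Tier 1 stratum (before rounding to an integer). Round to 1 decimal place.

23.5

Neyman allocation: nₕ = n·NₕSₕ / Σⱼ NⱼSⱼ.
Σ NⱼSⱼ = 9314·97.9 + 7543·33.2 = 1.1622682 × 10^6.
n_{Tier 1} = 109·7543·33.2 / (1.1622682 × 10^6) = 23.5.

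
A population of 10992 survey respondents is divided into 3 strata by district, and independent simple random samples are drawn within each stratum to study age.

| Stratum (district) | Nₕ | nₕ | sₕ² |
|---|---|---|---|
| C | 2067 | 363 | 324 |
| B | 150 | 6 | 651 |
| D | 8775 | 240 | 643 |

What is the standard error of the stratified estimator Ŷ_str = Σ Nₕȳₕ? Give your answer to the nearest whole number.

Var(Ŷ_str) = Σₕ Nₕ²(1 − fₕ)sₕ²/nₕ.
C: 2067²·(1 − 363/2067)·324/363 = 3.1437533 × 10^6.
B: 150²·(1 − 6/150)·651/6 = 2.3436 × 10^6.
D: 8775²·(1 − 240/8775)·643/240 = 2.0065518 × 10^8.
Sum = 2.0614253 × 10^8.
SE = √(2.0614253 × 10^8) = 14358.

14358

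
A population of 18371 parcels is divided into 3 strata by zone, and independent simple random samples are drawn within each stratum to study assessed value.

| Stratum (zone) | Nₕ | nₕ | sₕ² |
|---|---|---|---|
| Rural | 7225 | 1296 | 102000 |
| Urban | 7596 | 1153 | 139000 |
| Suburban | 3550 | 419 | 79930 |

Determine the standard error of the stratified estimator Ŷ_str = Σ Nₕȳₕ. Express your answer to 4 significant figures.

106700

Var(Ŷ_str) = Σₕ Nₕ²(1 − fₕ)sₕ²/nₕ.
Rural: 7225²·(1 − 1296/7225)·102000/1296 = 3.3714325 × 10^9.
Urban: 7596²·(1 − 1153/7596)·139000/1153 = 5.9000892 × 10^9.
Suburban: 3550²·(1 − 419/3550)·79930/419 = 2.1203483 × 10^9.
Sum = 1.139187 × 10^10.
SE = √(1.139187 × 10^10) = 106700.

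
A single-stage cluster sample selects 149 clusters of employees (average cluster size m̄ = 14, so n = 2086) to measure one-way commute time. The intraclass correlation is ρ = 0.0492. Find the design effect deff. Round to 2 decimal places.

deff = 1 + (14 − 1)·0.0492 = 1 + 0.6396 = 1.6396.

1.64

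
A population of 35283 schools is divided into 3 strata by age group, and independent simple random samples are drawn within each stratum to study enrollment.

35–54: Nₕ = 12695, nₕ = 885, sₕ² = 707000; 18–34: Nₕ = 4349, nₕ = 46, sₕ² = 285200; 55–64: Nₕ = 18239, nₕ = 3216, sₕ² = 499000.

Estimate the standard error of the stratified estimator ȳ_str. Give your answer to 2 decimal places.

Var(ȳ_str) = Σₕ Wₕ²(1 − fₕ)sₕ²/nₕ with Wₕ = Nₕ/N, N = 35283.
35–54: Wₕ = 0.35980501; term = 0.35980501²·(1 − 0.06971249)·707000/885 = 96.211666.
18–34: Wₕ = 0.12326049; term = 0.12326049²·(1 − 0.01057714)·285200/46 = 93.201185.
55–64: Wₕ = 0.51693450; term = 0.51693450²·(1 − 0.17632546)·499000/3216 = 34.15161.
Sum = 223.56446.
SE = √(223.56446) = 14.95.

14.95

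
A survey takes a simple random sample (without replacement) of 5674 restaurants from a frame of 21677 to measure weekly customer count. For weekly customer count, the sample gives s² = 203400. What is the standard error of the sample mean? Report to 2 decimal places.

5.14

Under SRS without replacement, Var(ȳ) = (1 − f)·s²/n with f = n/N = 5674/21677 = 0.26175209.
Var(ȳ) = (1 − 0.26175209)·203400/5674 = 0.73824791·35.847726 = 26.464509.
SE(ȳ) = √(26.464509) = 5.14.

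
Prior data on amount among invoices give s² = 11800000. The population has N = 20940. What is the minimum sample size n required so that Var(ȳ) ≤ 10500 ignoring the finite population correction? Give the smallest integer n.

1124

Without fpc, n₀ = s²/D = 11800000/10500 = 1123.8095.
Rounding up, n = 1124.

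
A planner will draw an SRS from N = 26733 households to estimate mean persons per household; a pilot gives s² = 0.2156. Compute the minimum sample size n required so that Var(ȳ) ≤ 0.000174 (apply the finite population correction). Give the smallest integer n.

Without fpc, n₀ = s²/D = 0.2156/0.000174 = 1239.0805.
With fpc, (1 − n/N)·s²/n ≤ D requires n ≥ n₀/(1 + n₀/N) = 1239.0805/(1 + 1239.0805/26733) = 1184.1929.
Rounding up, n = 1185.

1185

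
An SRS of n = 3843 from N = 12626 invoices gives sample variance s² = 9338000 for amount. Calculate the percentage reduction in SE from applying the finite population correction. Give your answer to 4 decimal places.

f = n/N = 3843/12626 = 0.30437193.
SE_no-fpc = √(s²/n) = 49.293737; SE_fpc = √((1−f)s²/n) = 41.113106.
Ratio = √(1−f) = 0.83404321. Reduction = 100·(1 − 0.83404321) = 16.5957%.

16.5957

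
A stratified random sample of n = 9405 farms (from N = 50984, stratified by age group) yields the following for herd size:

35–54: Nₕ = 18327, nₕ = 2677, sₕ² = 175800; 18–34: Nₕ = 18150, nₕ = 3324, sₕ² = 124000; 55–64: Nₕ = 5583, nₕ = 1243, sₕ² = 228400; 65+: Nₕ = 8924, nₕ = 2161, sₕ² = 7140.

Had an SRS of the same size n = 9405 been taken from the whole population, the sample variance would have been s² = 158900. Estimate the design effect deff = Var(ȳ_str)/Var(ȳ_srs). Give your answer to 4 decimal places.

Var(ȳ_str) = Σ Wₕ²(1−fₕ)sₕ²/nₕ with Wₕ = Nₕ/50984:
  35–54: (18327/50984)²·(1−2677/18327)·175800/2677 = 7.2461682
  18–34: (18150/50984)²·(1−3324/18150)·124000/3324 = 3.861833
  55–64: (5583/50984)²·(1−1243/5583)·228400/1243 = 1.712831
  65+: (8924/50984)²·(1−2161/8924)·7140/2161 = 0.076713992
  → Var(ȳ_str) = 12.897546.
Var(ȳ_srs) = (1 − 9405/50984)·158900/9405 = 13.778604.
deff = 12.897546 / 13.778604 = 0.9361.

0.9361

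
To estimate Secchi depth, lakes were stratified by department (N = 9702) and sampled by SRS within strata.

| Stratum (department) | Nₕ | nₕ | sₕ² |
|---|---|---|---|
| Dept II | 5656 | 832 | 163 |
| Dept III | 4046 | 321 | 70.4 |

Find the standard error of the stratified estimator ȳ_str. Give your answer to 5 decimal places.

0.30316

Var(ȳ_str) = Σₕ Wₕ²(1 − fₕ)sₕ²/nₕ with Wₕ = Nₕ/N, N = 9702.
Dept II: Wₕ = 0.58297258; term = 0.58297258²·(1 − 0.14710042)·163/832 = 0.056788244.
Dept III: Wₕ = 0.41702742; term = 0.41702742²·(1 − 0.07933762)·70.4/321 = 0.035115369.
Sum = 0.091903613.
SE = √(0.091903613) = 0.30316.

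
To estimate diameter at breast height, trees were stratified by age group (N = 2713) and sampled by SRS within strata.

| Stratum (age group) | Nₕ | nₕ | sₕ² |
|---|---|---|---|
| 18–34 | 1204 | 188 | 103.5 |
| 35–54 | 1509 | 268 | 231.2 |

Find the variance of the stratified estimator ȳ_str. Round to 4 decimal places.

0.3110

Var(ȳ_str) = Σₕ Wₕ²(1 − fₕ)sₕ²/nₕ with Wₕ = Nₕ/N, N = 2713.
18–34: Wₕ = 0.44378916; term = 0.44378916²·(1 − 0.15614618)·103.5/188 = 0.091496211.
35–54: Wₕ = 0.55621084; term = 0.55621084²·(1 − 0.17760106)·231.2/268 = 0.21948986.
Sum = 0.31098607.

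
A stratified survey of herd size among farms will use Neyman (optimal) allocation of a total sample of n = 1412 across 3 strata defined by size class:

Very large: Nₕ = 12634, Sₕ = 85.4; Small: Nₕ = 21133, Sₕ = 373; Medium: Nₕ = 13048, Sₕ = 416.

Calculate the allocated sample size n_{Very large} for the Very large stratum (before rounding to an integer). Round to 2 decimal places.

105.87

Neyman allocation: nₕ = n·NₕSₕ / Σⱼ NⱼSⱼ.
Σ NⱼSⱼ = 12634·85.4 + 21133·373 + 13048·416 = 1.4389521 × 10^7.
n_{Very large} = 1412·12634·85.4 / (1.4389521 × 10^7) = 105.87.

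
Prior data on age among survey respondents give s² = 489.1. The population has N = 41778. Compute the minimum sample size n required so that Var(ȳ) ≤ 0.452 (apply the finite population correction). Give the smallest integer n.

Without fpc, n₀ = s²/D = 489.1/0.452 = 1082.0796.
With fpc, (1 − n/N)·s²/n ≤ D requires n ≥ n₀/(1 + n₀/N) = 1082.0796/(1 + 1082.0796/41778) = 1054.7606.
Rounding up, n = 1055.

1055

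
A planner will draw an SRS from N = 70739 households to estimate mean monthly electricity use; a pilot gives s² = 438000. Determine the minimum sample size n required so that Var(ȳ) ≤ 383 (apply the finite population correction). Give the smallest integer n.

Without fpc, n₀ = s²/D = 438000/383 = 1143.6031.
With fpc, (1 − n/N)·s²/n ≤ D requires n ≥ n₀/(1 + n₀/N) = 1143.6031/(1 + 1143.6031/70739) = 1125.4092.
Rounding up, n = 1126.

1126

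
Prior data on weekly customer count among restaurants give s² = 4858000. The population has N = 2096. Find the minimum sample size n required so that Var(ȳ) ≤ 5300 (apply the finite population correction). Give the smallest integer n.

Without fpc, n₀ = s²/D = 4858000/5300 = 916.6038.
With fpc, (1 − n/N)·s²/n ≤ D requires n ≥ n₀/(1 + n₀/N) = 916.6038/(1 + 916.6038/2096) = 637.7213.
Rounding up, n = 638.

638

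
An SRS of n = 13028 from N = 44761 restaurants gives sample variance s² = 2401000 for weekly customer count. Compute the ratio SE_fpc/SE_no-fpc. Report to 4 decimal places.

0.8420

f = n/N = 13028/44761 = 0.29105695.
SE_no-fpc = √(s²/n) = 13.575543; SE_fpc = √((1−f)s²/n) = 11.430438.
Ratio = √(1−f) = 0.84198756.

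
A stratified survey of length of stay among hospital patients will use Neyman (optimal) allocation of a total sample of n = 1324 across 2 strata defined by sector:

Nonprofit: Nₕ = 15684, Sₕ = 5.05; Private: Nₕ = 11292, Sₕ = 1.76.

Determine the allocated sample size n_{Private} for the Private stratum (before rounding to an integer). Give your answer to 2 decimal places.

265.58

Neyman allocation: nₕ = n·NₕSₕ / Σⱼ NⱼSⱼ.
Σ NⱼSⱼ = 15684·5.05 + 11292·1.76 = 99078.12.
n_{Private} = 1324·11292·1.76 / 99078.12 = 265.58.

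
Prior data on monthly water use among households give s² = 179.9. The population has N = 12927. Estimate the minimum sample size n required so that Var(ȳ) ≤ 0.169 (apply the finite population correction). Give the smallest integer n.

984

Without fpc, n₀ = s²/D = 179.9/0.169 = 1064.4970.
With fpc, (1 − n/N)·s²/n ≤ D requires n ≥ n₀/(1 + n₀/N) = 1064.4970/(1 + 1064.4970/12927) = 983.5082.
Rounding up, n = 984.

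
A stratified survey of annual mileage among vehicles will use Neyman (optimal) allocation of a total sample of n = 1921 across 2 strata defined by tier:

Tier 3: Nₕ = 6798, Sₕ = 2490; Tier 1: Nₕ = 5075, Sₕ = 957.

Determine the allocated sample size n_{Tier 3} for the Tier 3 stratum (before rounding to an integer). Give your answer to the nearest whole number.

1493

Neyman allocation: nₕ = n·NₕSₕ / Σⱼ NⱼSⱼ.
Σ NⱼSⱼ = 6798·2490 + 5075·957 = 2.1783795 × 10^7.
n_{Tier 3} = 1921·6798·2490 / (2.1783795 × 10^7) = 1493.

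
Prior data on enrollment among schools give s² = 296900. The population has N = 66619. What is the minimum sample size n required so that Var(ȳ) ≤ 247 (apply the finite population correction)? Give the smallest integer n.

Without fpc, n₀ = s²/D = 296900/247 = 1202.0243.
With fpc, (1 − n/N)·s²/n ≤ D requires n ≥ n₀/(1 + n₀/N) = 1202.0243/(1 + 1202.0243/66619) = 1180.7203.
Rounding up, n = 1181.

1181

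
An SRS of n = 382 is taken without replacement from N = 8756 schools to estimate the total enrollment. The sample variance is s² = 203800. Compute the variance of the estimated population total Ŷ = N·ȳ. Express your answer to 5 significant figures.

3.9118 × 10^10

Var(Ŷ) = N²·Var(ȳ) = N²·(1 − n/N)·s²/n.
f = 382/8756 = 0.04362723; Var(ȳ) = 0.95637277·203800/382 = 510.23239.
Var(Ŷ) = 8756² · 510.23239 = 3.911826 × 10^10.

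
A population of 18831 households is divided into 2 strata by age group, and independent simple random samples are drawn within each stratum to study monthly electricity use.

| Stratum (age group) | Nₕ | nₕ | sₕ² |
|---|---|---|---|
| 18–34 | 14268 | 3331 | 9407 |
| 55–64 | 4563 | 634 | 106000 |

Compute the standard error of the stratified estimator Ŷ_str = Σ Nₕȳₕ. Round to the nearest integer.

58636

Var(Ŷ_str) = Σₕ Nₕ²(1 − fₕ)sₕ²/nₕ.
18–34: 14268²·(1 − 3331/14268)·9407/3331 = 4.406947 × 10^8.
55–64: 4563²·(1 − 634/4563)·106000/634 = 2.9974304 × 10^9.
Sum = 3.4381251 × 10^9.
SE = √(3.4381251 × 10^9) = 58636.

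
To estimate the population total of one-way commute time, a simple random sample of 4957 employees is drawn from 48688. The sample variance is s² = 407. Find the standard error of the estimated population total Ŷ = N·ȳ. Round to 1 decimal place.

13221.9

Var(Ŷ) = N²·Var(ȳ) = N²·(1 − n/N)·s²/n.
f = 4957/48688 = 0.10181153; Var(ȳ) = 0.89818847·407/4957 = 0.073746763.
Var(Ŷ) = 48688² · 0.073746763 = 1.7481828 × 10^8.
SE(Ŷ) = √(1.7481828 × 10^8) = 13221.9.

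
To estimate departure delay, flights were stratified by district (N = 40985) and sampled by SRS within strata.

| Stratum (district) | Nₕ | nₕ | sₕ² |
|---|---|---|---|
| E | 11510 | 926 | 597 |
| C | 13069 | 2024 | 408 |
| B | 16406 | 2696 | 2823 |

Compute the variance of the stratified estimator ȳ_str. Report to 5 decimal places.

Var(ȳ_str) = Σₕ Wₕ²(1 − fₕ)sₕ²/nₕ with Wₕ = Nₕ/N, N = 40985.
E: Wₕ = 0.28083445; term = 0.28083445²·(1 − 0.08045178)·597/926 = 0.046756137.
C: Wₕ = 0.31887276; term = 0.31887276²·(1 − 0.15487030)·408/2024 = 0.017322392.
B: Wₕ = 0.40029279; term = 0.40029279²·(1 − 0.16433012)·2823/2696 = 0.14021074.
Sum = 0.20428927.

0.20429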